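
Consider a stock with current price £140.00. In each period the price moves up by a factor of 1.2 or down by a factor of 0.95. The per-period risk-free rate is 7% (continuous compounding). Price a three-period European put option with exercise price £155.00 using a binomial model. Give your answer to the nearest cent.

Risk-neutral probability p = (e^0.07 − 0.95)/(1.2 − 0.95) = 0.1225/0.2500 = 0.4900
Terminal stock prices: S_uuu = 241.9, S_uud = 191.5, S_udd = 151.6, S_ddd = 120
Terminal payoffs (K − S): max(-86.92, 0) = 0, max(-36.52, 0) = 0, max(3.38, 0) = 3.38, max(34.97, 0) = 34.97
Node uu (S = 201.6): V_uu = e^(−0.07)·[0.4900·0.0000 + 0.5100·0.0000] = 0.0000
Node ud (S = 159.6): V_ud = e^(−0.07)·[0.4900·0.0000 + 0.5100·3.3800] = 1.6072
Node dd (S = 126.3): V_dd = e^(−0.07)·[0.4900·3.3800 + 0.5100·34.9675] = 18.1710
Node u (S = 168): V_u = e^(−0.07)·[0.4900·0.0000 + 0.5100·1.6072] = 0.7642
Node d (S = 133): V_d = e^(−0.07)·[0.4900·1.6072 + 0.5100·18.1710] = 9.3745
Node 0 (S = 140): V_0 = e^(−0.07)·[0.4900·0.7642 + 0.5100·9.3745] = 4.8066

£4.81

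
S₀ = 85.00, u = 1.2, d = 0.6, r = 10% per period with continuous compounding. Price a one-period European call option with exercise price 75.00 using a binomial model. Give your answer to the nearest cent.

Risk-neutral probability p = (e^0.1 − 0.6)/(1.2 − 0.6) = 0.5052/0.6000 = 0.8420
Terminal stock prices: S_u = 102, S_d = 51
Terminal payoffs (S − K): max(27, 0) = 27, max(-24, 0) = 0
Node 0 (S = 85): V_0 = e^(−0.1)·[0.8420·27.0000 + 0.1580·0.0000] = 20.5694

20.57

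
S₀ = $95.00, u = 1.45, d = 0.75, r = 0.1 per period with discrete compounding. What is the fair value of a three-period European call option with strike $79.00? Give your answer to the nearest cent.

Risk-neutral probability p = (1 + 0.1 − 0.75)/(1.45 − 0.75) = 0.3500/0.7000 = 0.5000
Terminal stock prices: S_uuu = 289.6, S_uud = 149.8, S_udd = 77.48, S_ddd = 40.08
Terminal payoffs (S − K): max(210.6, 0) = 210.6, max(70.8, 0) = 70.8, max(-1.516, 0) = 0, max(-38.92, 0) = 0
Node uu (S = 199.7): V_uu = 1/1.1·[0.5000·210.6194 + 0.5000·70.8031] = 127.9193
Node ud (S = 103.3): V_ud = 1/1.1·[0.5000·70.8031 + 0.5000·0.0000] = 32.1832
Node dd (S = 53.44): V_dd = 1/1.1·[0.5000·0.0000 + 0.5000·0.0000] = 0.0000
Node u (S = 137.8): V_u = 1/1.1·[0.5000·127.9193 + 0.5000·32.1832] = 72.7739
Node d (S = 71.25): V_d = 1/1.1·[0.5000·32.1832 + 0.5000·0.0000] = 14.6287
Node 0 (S = 95): V_0 = 1/1.1·[0.5000·72.7739 + 0.5000·14.6287] = 39.7285

$39.73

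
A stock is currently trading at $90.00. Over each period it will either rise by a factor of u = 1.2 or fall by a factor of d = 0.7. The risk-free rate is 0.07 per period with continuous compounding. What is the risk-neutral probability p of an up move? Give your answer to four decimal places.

p = 0.7450

Risk-neutral probability p = (e^0.07 − 0.7)/(1.2 − 0.7) = 0.3725/0.5000 = 0.7450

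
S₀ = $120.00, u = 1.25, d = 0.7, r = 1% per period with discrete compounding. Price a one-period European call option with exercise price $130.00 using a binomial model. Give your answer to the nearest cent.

Risk-neutral probability p = (1 + 0.01 − 0.7)/(1.25 − 0.7) = 0.3100/0.5500 = 0.5636
Terminal stock prices: S_u = 150, S_d = 84
Terminal payoffs (S − K): max(20, 0) = 20, max(-46, 0) = 0
Node 0 (S = 120): V_0 = 1/1.01·[0.5636·20.0000 + 0.4364·0.0000] = 11.1611

$11.16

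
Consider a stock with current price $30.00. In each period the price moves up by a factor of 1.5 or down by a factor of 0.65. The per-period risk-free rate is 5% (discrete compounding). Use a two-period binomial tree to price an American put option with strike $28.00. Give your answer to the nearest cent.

Risk-neutral probability p = (1 + 0.05 − 0.65)/(1.5 − 0.65) = 0.4000/0.8500 = 0.4706
Terminal stock prices: S_uu = 67.5, S_ud = 29.25, S_dd = 12.68
Terminal payoffs (K − S): max(-39.5, 0) = 0, max(-1.25, 0) = 0, max(15.32, 0) = 15.32
Node u (S = 45): continuation = 1/1.05·[0.4706·0.0000 + 0.5294·0.0000] = 0.0000; exercise value = 0.0000 ≤ continuation, so V_u = 0.0000
Node d (S = 19.5): continuation = 1/1.05·[0.4706·0.0000 + 0.5294·15.3250] = 7.7269; exercise value = 8.5000 > continuation, so V_d = 8.5000 (exercise)
Node 0 (S = 30): continuation = 1/1.05·[0.4706·0.0000 + 0.5294·8.5000] = 4.2857; exercise value = 0.0000 ≤ continuation, so V_0 = 4.2857

$4.29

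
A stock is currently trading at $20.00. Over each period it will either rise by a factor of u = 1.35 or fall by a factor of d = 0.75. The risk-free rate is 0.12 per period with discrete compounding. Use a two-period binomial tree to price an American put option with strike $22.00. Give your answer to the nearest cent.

$2.73

Risk-neutral probability p = (1 + 0.12 − 0.75)/(1.35 − 0.75) = 0.3700/0.6000 = 0.6167
Terminal stock prices: S_uu = 36.45, S_ud = 20.25, S_dd = 11.25
Terminal payoffs (K − S): max(-14.45, 0) = 0, max(1.75, 0) = 1.75, max(10.75, 0) = 10.75
Node u (S = 27): continuation = 1/1.12·[0.6167·0.0000 + 0.3833·1.7500] = 0.5990; exercise value = 0.0000 ≤ continuation, so V_u = 0.5990
Node d (S = 15): continuation = 1/1.12·[0.6167·1.7500 + 0.3833·10.7500] = 4.6429; exercise value = 7.0000 > continuation, so V_d = 7.0000 (exercise)
Node 0 (S = 20): continuation = 1/1.12·[0.6167·0.5990 + 0.3833·7.0000] = 2.7256; exercise value = 2.0000 ≤ continuation, so V_0 = 2.7256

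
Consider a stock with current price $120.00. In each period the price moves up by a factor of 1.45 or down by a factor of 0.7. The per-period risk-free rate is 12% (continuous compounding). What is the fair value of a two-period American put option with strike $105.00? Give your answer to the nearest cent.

Risk-neutral probability p = (e^0.12 − 0.7)/(1.45 − 0.7) = 0.4275/0.7500 = 0.5700
Terminal stock prices: S_uu = 252.3, S_ud = 121.8, S_dd = 58.8
Terminal payoffs (K − S): max(-147.3, 0) = 0, max(-16.8, 0) = 0, max(46.2, 0) = 46.2
Node u (S = 174): continuation = e^(−0.12)·[0.5700·0.0000 + 0.4300·0.0000] = 0.0000; exercise value = 0.0000 ≤ continuation, so V_u = 0.0000
Node d (S = 84): continuation = e^(−0.12)·[0.5700·0.0000 + 0.4300·46.2000] = 17.6197; exercise value = 21.0000 > continuation, so V_d = 21.0000 (exercise)
Node 0 (S = 120): continuation = e^(−0.12)·[0.5700·0.0000 + 0.4300·21.0000] = 8.0090; exercise value = 0.0000 ≤ continuation, so V_0 = 8.0090

$8.01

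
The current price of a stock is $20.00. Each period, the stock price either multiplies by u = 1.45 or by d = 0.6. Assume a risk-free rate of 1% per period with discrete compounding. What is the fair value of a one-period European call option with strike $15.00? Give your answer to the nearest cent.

Risk-neutral probability p = (1 + 0.01 − 0.6)/(1.45 − 0.6) = 0.4100/0.8500 = 0.4824
Terminal stock prices: S_u = 29, S_d = 12
Terminal payoffs (S − K): max(14, 0) = 14, max(-3, 0) = 0
Node 0 (S = 20): V_0 = 1/1.01·[0.4824·14.0000 + 0.5176·0.0000] = 6.6861

$6.69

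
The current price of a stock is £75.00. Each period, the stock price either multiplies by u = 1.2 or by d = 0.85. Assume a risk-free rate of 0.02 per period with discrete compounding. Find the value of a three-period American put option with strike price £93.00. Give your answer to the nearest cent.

£18.85

Risk-neutral probability p = (1 + 0.02 − 0.85)/(1.2 − 0.85) = 0.1700/0.3500 = 0.4857
Terminal stock prices: S_uuu = 129.6, S_uud = 91.8, S_udd = 65.02, S_ddd = 46.06
Terminal payoffs (K − S): max(-36.6, 0) = 0, max(1.2, 0) = 1.2, max(27.98, 0) = 27.98, max(46.94, 0) = 46.94
Node uu (S = 108): continuation = 1/1.02·[0.4857·0.0000 + 0.5143·1.2000] = 0.6050; exercise value = 0.0000 ≤ continuation, so V_uu = 0.6050
Node ud (S = 76.5): continuation = 1/1.02·[0.4857·1.2000 + 0.5143·27.9750] = 14.6765; exercise value = 16.5000 > continuation, so V_ud = 16.5000 (exercise)
Node dd (S = 54.19): continuation = 1/1.02·[0.4857·27.9750 + 0.5143·46.9406] = 36.9890; exercise value = 38.8125 > continuation, so V_dd = 38.8125 (exercise)
Node u (S = 90): continuation = 1/1.02·[0.4857·0.6050 + 0.5143·16.5000] = 8.6074; exercise value = 3.0000 ≤ continuation, so V_u = 8.6074
Node d (S = 63.75): continuation = 1/1.02·[0.4857·16.5000 + 0.5143·38.8125] = 27.4265; exercise value = 29.2500 > continuation, so V_d = 29.2500 (exercise)
Node 0 (S = 75): continuation = 1/1.02·[0.4857·8.6074 + 0.5143·29.2500] = 18.8467; exercise value = 18.0000 ≤ continuation, so V_0 = 18.8467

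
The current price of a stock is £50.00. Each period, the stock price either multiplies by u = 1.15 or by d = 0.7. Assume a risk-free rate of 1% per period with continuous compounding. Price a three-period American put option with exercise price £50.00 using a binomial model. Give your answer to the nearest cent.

Risk-neutral probability p = (e^0.01 − 0.7)/(1.15 − 0.7) = 0.3101/0.4500 = 0.6890
Terminal stock prices: S_uuu = 76.04, S_uud = 46.29, S_udd = 28.17, S_ddd = 17.15
Terminal payoffs (K − S): max(-26.04, 0) = 0, max(3.713, 0) = 3.713, max(21.83, 0) = 21.83, max(32.85, 0) = 32.85
Node uu (S = 66.12): continuation = e^(−0.01)·[0.6890·0.0000 + 0.3110·3.7125] = 1.1431; exercise value = 0.0000 ≤ continuation, so V_uu = 1.1431
Node ud (S = 40.25): continuation = e^(−0.01)·[0.6890·3.7125 + 0.3110·21.8250] = 9.2525; exercise value = 9.7500 > continuation, so V_ud = 9.7500 (exercise)
Node dd (S = 24.5): continuation = e^(−0.01)·[0.6890·21.8250 + 0.3110·32.8500] = 25.0025; exercise value = 25.5000 > continuation, so V_dd = 25.5000 (exercise)
Node u (S = 57.5): continuation = e^(−0.01)·[0.6890·1.1431 + 0.3110·9.7500] = 3.7818; exercise value = 0.0000 ≤ continuation, so V_u = 3.7818
Node d (S = 35): continuation = e^(−0.01)·[0.6890·9.7500 + 0.3110·25.5000] = 14.5025; exercise value = 15.0000 > continuation, so V_d = 15.0000 (exercise)
Node 0 (S = 50): continuation = e^(−0.01)·[0.6890·3.7818 + 0.3110·15.0000] = 7.1983; exercise value = 0.0000 ≤ continuation, so V_0 = 7.1983

£7.20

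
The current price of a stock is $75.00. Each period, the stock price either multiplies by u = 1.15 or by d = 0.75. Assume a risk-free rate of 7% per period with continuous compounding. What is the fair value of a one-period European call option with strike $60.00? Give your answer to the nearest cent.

Risk-neutral probability p = (e^0.07 − 0.75)/(1.15 − 0.75) = 0.3225/0.4000 = 0.8063
Terminal stock prices: S_u = 86.25, S_d = 56.25
Terminal payoffs (S − K): max(26.25, 0) = 26.25, max(-3.75, 0) = 0
Node 0 (S = 75): V_0 = e^(−0.07)·[0.8063·26.2500 + 0.1937·0.0000] = 19.7337

$19.73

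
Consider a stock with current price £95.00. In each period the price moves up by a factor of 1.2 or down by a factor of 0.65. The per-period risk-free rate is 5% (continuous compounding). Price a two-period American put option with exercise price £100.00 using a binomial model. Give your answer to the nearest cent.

£14.46

Risk-neutral probability p = (e^0.05 − 0.65)/(1.2 − 0.65) = 0.4013/0.5500 = 0.7296
Terminal stock prices: S_uu = 136.8, S_ud = 74.1, S_dd = 40.14
Terminal payoffs (K − S): max(-36.8, 0) = 0, max(25.9, 0) = 25.9, max(59.86, 0) = 59.86
Node u (S = 114): continuation = e^(−0.05)·[0.7296·0.0000 + 0.2704·25.9000] = 6.6622; exercise value = 0.0000 ≤ continuation, so V_u = 6.6622
Node d (S = 61.75): continuation = e^(−0.05)·[0.7296·25.9000 + 0.2704·59.8625] = 33.3729; exercise value = 38.2500 > continuation, so V_d = 38.2500 (exercise)
Node 0 (S = 95): continuation = e^(−0.05)·[0.7296·6.6622 + 0.2704·38.2500] = 14.4625; exercise value = 5.0000 ≤ continuation, so V_0 = 14.4625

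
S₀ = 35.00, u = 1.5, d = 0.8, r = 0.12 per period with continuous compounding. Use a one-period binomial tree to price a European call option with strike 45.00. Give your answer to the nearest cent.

Risk-neutral probability p = (e^0.12 − 0.8)/(1.5 − 0.8) = 0.3275/0.7000 = 0.4679
Terminal stock prices: S_u = 52.5, S_d = 28
Terminal payoffs (S − K): max(7.5, 0) = 7.5, max(-17, 0) = 0
Node 0 (S = 35): V_0 = e^(−0.12)·[0.4679·7.5000 + 0.5321·0.0000] = 3.1121

3.11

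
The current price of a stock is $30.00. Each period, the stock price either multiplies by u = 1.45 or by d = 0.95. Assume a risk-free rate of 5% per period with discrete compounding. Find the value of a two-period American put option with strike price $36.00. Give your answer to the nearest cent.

Risk-neutral probability p = (1 + 0.05 − 0.95)/(1.45 − 0.95) = 0.1000/0.5000 = 0.2000
Terminal stock prices: S_uu = 63.08, S_ud = 41.32, S_dd = 27.07
Terminal payoffs (K − S): max(-27.08, 0) = 0, max(-5.325, 0) = 0, max(8.925, 0) = 8.925
Node u (S = 43.5): continuation = 1/1.05·[0.2000·0.0000 + 0.8000·0.0000] = 0.0000; exercise value = 0.0000 ≤ continuation, so V_u = 0.0000
Node d (S = 28.5): continuation = 1/1.05·[0.2000·0.0000 + 0.8000·8.9250] = 6.8000; exercise value = 7.5000 > continuation, so V_d = 7.5000 (exercise)
Node 0 (S = 30): continuation = 1/1.05·[0.2000·0.0000 + 0.8000·7.5000] = 5.7143; exercise value = 6.0000 > continuation, so V_0 = 6.0000 (exercise)

$6.00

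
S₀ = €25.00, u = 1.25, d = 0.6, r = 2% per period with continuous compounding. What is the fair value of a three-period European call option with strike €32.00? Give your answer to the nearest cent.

Risk-neutral probability p = (e^0.02 − 0.6)/(1.25 − 0.6) = 0.4202/0.6500 = 0.6465
Terminal stock prices: S_uuu = 48.83, S_uud = 23.44, S_udd = 11.25, S_ddd = 5.4
Terminal payoffs (S − K): max(16.83, 0) = 16.83, max(-8.562, 0) = 0, max(-20.75, 0) = 0, max(-26.6, 0) = 0
Node uu (S = 39.06): V_uu = e^(−0.02)·[0.6465·16.8281 + 0.3535·0.0000] = 10.6634
Node ud (S = 18.75): V_ud = e^(−0.02)·[0.6465·0.0000 + 0.3535·0.0000] = 0.0000
Node dd (S = 9): V_dd = e^(−0.02)·[0.6465·0.0000 + 0.3535·0.0000] = 0.0000
Node u (S = 31.25): V_u = e^(−0.02)·[0.6465·10.6634 + 0.3535·0.0000] = 6.7570
Node d (S = 15): V_d = e^(−0.02)·[0.6465·0.0000 + 0.3535·0.0000] = 0.0000
Node 0 (S = 25): V_0 = e^(−0.02)·[0.6465·6.7570 + 0.3535·0.0000] = 4.2816

€4.28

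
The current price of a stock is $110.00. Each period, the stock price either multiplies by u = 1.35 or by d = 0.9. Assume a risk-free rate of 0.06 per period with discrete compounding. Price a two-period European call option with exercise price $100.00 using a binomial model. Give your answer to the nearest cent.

Risk-neutral probability p = (1 + 0.06 − 0.9)/(1.35 − 0.9) = 0.1600/0.4500 = 0.3556
Terminal stock prices: S_uu = 200.5, S_ud = 133.7, S_dd = 89.1
Terminal payoffs (S − K): max(100.5, 0) = 100.5, max(33.65, 0) = 33.65, max(-10.9, 0) = 0
Node u (S = 148.5): V_u = 1/1.06·[0.3556·100.4750 + 0.6444·33.6500] = 54.1604
Node d (S = 99): V_d = 1/1.06·[0.3556·33.6500 + 0.6444·0.0000] = 11.2872
Node 0 (S = 110): V_0 = 1/1.06·[0.3556·54.1604 + 0.6444·11.2872] = 25.0292

$25.03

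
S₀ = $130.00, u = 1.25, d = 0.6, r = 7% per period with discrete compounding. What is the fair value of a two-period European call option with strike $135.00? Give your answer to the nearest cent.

$31.11

Risk-neutral probability p = (1 + 0.07 − 0.6)/(1.25 − 0.6) = 0.4700/0.6500 = 0.7231
Terminal stock prices: S_uu = 203.1, S_ud = 97.5, S_dd = 46.8
Terminal payoffs (S − K): max(68.12, 0) = 68.12, max(-37.5, 0) = 0, max(-88.2, 0) = 0
Node u (S = 162.5): V_u = 1/1.07·[0.7231·68.1250 + 0.2769·0.0000] = 46.0370
Node d (S = 78): V_d = 1/1.07·[0.7231·0.0000 + 0.2769·0.0000] = 0.0000
Node 0 (S = 130): V_0 = 1/1.07·[0.7231·46.0370 + 0.2769·0.0000] = 31.1106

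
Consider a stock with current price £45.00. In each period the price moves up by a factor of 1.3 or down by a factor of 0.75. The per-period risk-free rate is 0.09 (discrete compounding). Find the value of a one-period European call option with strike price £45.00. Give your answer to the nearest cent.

Risk-neutral probability p = (1 + 0.09 − 0.75)/(1.3 − 0.75) = 0.3400/0.5500 = 0.6182
Terminal stock prices: S_u = 58.5, S_d = 33.75
Terminal payoffs (S − K): max(13.5, 0) = 13.5, max(-11.25, 0) = 0
Node 0 (S = 45): V_0 = 1/1.09·[0.6182·13.5000 + 0.3818·0.0000] = 7.6564

£7.66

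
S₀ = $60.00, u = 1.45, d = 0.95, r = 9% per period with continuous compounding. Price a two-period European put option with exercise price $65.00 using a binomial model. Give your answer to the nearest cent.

Risk-neutral probability p = (e^0.09 − 0.95)/(1.45 − 0.95) = 0.1442/0.5000 = 0.2883
Terminal stock prices: S_uu = 126.2, S_ud = 82.65, S_dd = 54.15
Terminal payoffs (K − S): max(-61.15, 0) = 0, max(-17.65, 0) = 0, max(10.85, 0) = 10.85
Node u (S = 87): V_u = e^(−0.09)·[0.2883·0.0000 + 0.7117·0.0000] = 0.0000
Node d (S = 57): V_d = e^(−0.09)·[0.2883·0.0000 + 0.7117·10.8500] = 7.0568
Node 0 (S = 60): V_0 = e^(−0.09)·[0.2883·0.0000 + 0.7117·7.0568] = 4.5898

$4.59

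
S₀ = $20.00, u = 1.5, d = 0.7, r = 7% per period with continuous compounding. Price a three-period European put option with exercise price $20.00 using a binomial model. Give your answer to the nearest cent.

Risk-neutral probability p = (e^0.07 − 0.7)/(1.5 − 0.7) = 0.3725/0.8000 = 0.4656
Terminal stock prices: S_uuu = 67.5, S_uud = 31.5, S_udd = 14.7, S_ddd = 6.86
Terminal payoffs (K − S): max(-47.5, 0) = 0, max(-11.5, 0) = 0, max(5.3, 0) = 5.3, max(13.14, 0) = 13.14
Node uu (S = 45): V_uu = e^(−0.07)·[0.4656·0.0000 + 0.5344·0.0000] = 0.0000
Node ud (S = 21): V_ud = e^(−0.07)·[0.4656·0.0000 + 0.5344·5.3000] = 2.6407
Node dd (S = 9.8): V_dd = e^(−0.07)·[0.4656·5.3000 + 0.5344·13.1400] = 8.8479
Node u (S = 30): V_u = e^(−0.07)·[0.4656·0.0000 + 0.5344·2.6407] = 1.3157
Node d (S = 14): V_d = e^(−0.07)·[0.4656·2.6407 + 0.5344·8.8479] = 5.5548
Node 0 (S = 20): V_0 = e^(−0.07)·[0.4656·1.3157 + 0.5344·5.5548] = 3.3388

$3.34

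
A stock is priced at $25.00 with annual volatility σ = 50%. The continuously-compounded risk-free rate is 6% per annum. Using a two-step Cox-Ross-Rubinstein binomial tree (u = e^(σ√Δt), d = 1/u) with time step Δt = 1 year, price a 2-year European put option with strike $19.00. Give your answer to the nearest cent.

CRR parameters: u = e^(σ√Δt) = e^(0.5·√1) = 1.6487, d = 1/u = 0.6065
Per-period rate: rΔt = 0.06·1 = 0.06, so R = e^0.06 = 1.0618
Risk-neutral probability p = (e^0.06 − 0.6065)/(1.6487 − 0.6065) = 0.4553/1.0422 = 0.4369
Terminal stock prices: S_uu = 67.96, S_ud = 25, S_dd = 9.197
Terminal payoffs (K − S): max(-48.96, 0) = 0, max(-6, 0) = 0, max(9.803, 0) = 9.803
Node u (S = 41.22): V_u = e^(−0.06)·[0.4369·0.0000 + 0.5631·0.0000] = 0.0000
Node d (S = 15.16): V_d = e^(−0.06)·[0.4369·0.0000 + 0.5631·9.8030] = 5.1989
Node 0 (S = 25): V_0 = e^(−0.06)·[0.4369·0.0000 + 0.5631·5.1989] = 2.7571

$2.76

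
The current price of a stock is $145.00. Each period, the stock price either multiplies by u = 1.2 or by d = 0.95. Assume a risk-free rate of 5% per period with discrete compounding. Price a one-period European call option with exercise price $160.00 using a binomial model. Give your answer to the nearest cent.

Risk-neutral probability p = (1 + 0.05 − 0.95)/(1.2 − 0.95) = 0.1000/0.2500 = 0.4000
Terminal stock prices: S_u = 174, S_d = 137.8
Terminal payoffs (S − K): max(14, 0) = 14, max(-22.25, 0) = 0
Node 0 (S = 145): V_0 = 1/1.05·[0.4000·14.0000 + 0.6000·0.0000] = 5.3333

$5.33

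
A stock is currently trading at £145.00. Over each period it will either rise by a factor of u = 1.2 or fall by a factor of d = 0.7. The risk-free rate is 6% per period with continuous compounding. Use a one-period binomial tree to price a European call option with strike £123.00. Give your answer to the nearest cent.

£34.76

Risk-neutral probability p = (e^0.06 − 0.7)/(1.2 − 0.7) = 0.3618/0.5000 = 0.7237
Terminal stock prices: S_u = 174, S_d = 101.5
Terminal payoffs (S − K): max(51, 0) = 51, max(-21.5, 0) = 0
Node 0 (S = 145): V_0 = e^(−0.06)·[0.7237·51.0000 + 0.2763·0.0000] = 34.7580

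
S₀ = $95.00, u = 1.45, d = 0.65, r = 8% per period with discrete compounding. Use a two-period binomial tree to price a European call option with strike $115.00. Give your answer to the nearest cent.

Risk-neutral probability p = (1 + 0.08 − 0.65)/(1.45 − 0.65) = 0.4300/0.8000 = 0.5375
Terminal stock prices: S_uu = 199.7, S_ud = 89.54, S_dd = 40.14
Terminal payoffs (S − K): max(84.74, 0) = 84.74, max(-25.46, 0) = 0, max(-74.86, 0) = 0
Node u (S = 137.8): V_u = 1/1.08·[0.5375·84.7375 + 0.4625·0.0000] = 42.1726
Node d (S = 61.75): V_d = 1/1.08·[0.5375·0.0000 + 0.4625·0.0000] = 0.0000
Node 0 (S = 95): V_0 = 1/1.08·[0.5375·42.1726 + 0.4625·0.0000] = 20.9887

$20.99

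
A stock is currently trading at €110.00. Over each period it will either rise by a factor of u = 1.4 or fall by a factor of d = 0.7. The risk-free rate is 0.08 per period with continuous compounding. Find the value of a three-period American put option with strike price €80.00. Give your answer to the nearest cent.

€5.35

Risk-neutral probability p = (e^0.08 − 0.7)/(1.4 − 0.7) = 0.3833/0.7000 = 0.5476
Terminal stock prices: S_uuu = 301.8, S_uud = 150.9, S_udd = 75.46, S_ddd = 37.73
Terminal payoffs (K − S): max(-221.8, 0) = 0, max(-70.92, 0) = 0, max(4.54, 0) = 4.54, max(42.27, 0) = 42.27
Node uu (S = 215.6): continuation = e^(−0.08)·[0.5476·0.0000 + 0.4524·0.0000] = 0.0000; exercise value = 0.0000 ≤ continuation, so V_uu = 0.0000
Node ud (S = 107.8): continuation = e^(−0.08)·[0.5476·0.0000 + 0.4524·4.5400] = 1.8962; exercise value = 0.0000 ≤ continuation, so V_ud = 1.8962
Node dd (S = 53.9): continuation = e^(−0.08)·[0.5476·4.5400 + 0.4524·42.2700] = 19.9493; exercise value = 26.1000 > continuation, so V_dd = 26.1000 (exercise)
Node u (S = 154): continuation = e^(−0.08)·[0.5476·0.0000 + 0.4524·1.8962] = 0.7920; exercise value = 0.0000 ≤ continuation, so V_u = 0.7920
Node d (S = 77): continuation = e^(−0.08)·[0.5476·1.8962 + 0.4524·26.1000] = 11.8594; exercise value = 3.0000 ≤ continuation, so V_d = 11.8594
Node 0 (S = 110): continuation = e^(−0.08)·[0.5476·0.7920 + 0.4524·11.8594] = 5.3535; exercise value = 0.0000 ≤ continuation, so V_0 = 5.3535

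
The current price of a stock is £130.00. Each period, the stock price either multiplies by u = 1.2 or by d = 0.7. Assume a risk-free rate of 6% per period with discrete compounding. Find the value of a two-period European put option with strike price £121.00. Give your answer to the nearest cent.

£8.23

Risk-neutral probability p = (1 + 0.06 − 0.7)/(1.2 − 0.7) = 0.3600/0.5000 = 0.7200
Terminal stock prices: S_uu = 187.2, S_ud = 109.2, S_dd = 63.7
Terminal payoffs (K − S): max(-66.2, 0) = 0, max(11.8, 0) = 11.8, max(57.3, 0) = 57.3
Node u (S = 156): V_u = 1/1.06·[0.7200·0.0000 + 0.2800·11.8000] = 3.1170
Node d (S = 91): V_d = 1/1.06·[0.7200·11.8000 + 0.2800·57.3000] = 23.1509
Node 0 (S = 130): V_0 = 1/1.06·[0.7200·3.1170 + 0.2800·23.1509] = 8.2325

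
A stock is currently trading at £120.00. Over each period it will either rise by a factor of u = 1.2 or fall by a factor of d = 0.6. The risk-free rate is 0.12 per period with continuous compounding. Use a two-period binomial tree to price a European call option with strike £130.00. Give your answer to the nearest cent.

£26.02

Risk-neutral probability p = (e^0.12 − 0.6)/(1.2 − 0.6) = 0.5275/0.6000 = 0.8792
Terminal stock prices: S_uu = 172.8, S_ud = 86.4, S_dd = 43.2
Terminal payoffs (S − K): max(42.8, 0) = 42.8, max(-43.6, 0) = 0, max(-86.8, 0) = 0
Node u (S = 144): V_u = e^(−0.12)·[0.8792·42.8000 + 0.1208·0.0000] = 33.3731
Node d (S = 72): V_d = e^(−0.12)·[0.8792·0.0000 + 0.1208·0.0000] = 0.0000
Node 0 (S = 120): V_0 = e^(−0.12)·[0.8792·33.3731 + 0.1208·0.0000] = 26.0226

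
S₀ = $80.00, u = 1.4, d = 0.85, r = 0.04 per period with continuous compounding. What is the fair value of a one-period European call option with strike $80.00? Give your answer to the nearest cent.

$10.67

Risk-neutral probability p = (e^0.04 − 0.85)/(1.4 − 0.85) = 0.1908/0.5500 = 0.3469
Terminal stock prices: S_u = 112, S_d = 68
Terminal payoffs (S − K): max(32, 0) = 32, max(-12, 0) = 0
Node 0 (S = 80): V_0 = e^(−0.04)·[0.3469·32.0000 + 0.6531·0.0000] = 10.6664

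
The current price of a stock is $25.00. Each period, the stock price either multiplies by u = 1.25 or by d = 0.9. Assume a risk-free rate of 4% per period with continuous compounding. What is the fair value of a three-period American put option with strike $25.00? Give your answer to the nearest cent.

$1.57

Risk-neutral probability p = (e^0.04 − 0.9)/(1.25 − 0.9) = 0.1408/0.3500 = 0.4023
Terminal stock prices: S_uuu = 48.83, S_uud = 35.16, S_udd = 25.31, S_ddd = 18.23
Terminal payoffs (K − S): max(-23.83, 0) = 0, max(-10.16, 0) = 0, max(-0.3125, 0) = 0, max(6.775, 0) = 6.775
Node uu (S = 39.06): continuation = e^(−0.04)·[0.4023·0.0000 + 0.5977·0.0000] = 0.0000; exercise value = 0.0000 ≤ continuation, so V_uu = 0.0000
Node ud (S = 28.12): continuation = e^(−0.04)·[0.4023·0.0000 + 0.5977·0.0000] = 0.0000; exercise value = 0.0000 ≤ continuation, so V_ud = 0.0000
Node dd (S = 20.25): continuation = e^(−0.04)·[0.4023·0.0000 + 0.5977·6.7750] = 3.8905; exercise value = 4.7500 > continuation, so V_dd = 4.7500 (exercise)
Node u (S = 31.25): continuation = e^(−0.04)·[0.4023·0.0000 + 0.5977·0.0000] = 0.0000; exercise value = 0.0000 ≤ continuation, so V_u = 0.0000
Node d (S = 22.5): continuation = e^(−0.04)·[0.4023·0.0000 + 0.5977·4.7500] = 2.7277; exercise value = 2.5000 ≤ continuation, so V_d = 2.7277
Node 0 (S = 25): continuation = e^(−0.04)·[0.4023·0.0000 + 0.5977·2.7277] = 1.5664; exercise value = 0.0000 ≤ continuation, so V_0 = 1.5664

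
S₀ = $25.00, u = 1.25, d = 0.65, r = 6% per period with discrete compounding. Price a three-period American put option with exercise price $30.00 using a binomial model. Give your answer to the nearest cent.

Risk-neutral probability p = (1 + 0.06 − 0.65)/(1.25 − 0.65) = 0.4100/0.6000 = 0.6833
Terminal stock prices: S_uuu = 48.83, S_uud = 25.39, S_udd = 13.2, S_ddd = 6.866
Terminal payoffs (K − S): max(-18.83, 0) = 0, max(4.609, 0) = 4.609, max(16.8, 0) = 16.8, max(23.13, 0) = 23.13
Node uu (S = 39.06): continuation = 1/1.06·[0.6833·0.0000 + 0.3167·4.6094] = 1.3770; exercise value = 0.0000 ≤ continuation, so V_uu = 1.3770
Node ud (S = 20.31): continuation = 1/1.06·[0.6833·4.6094 + 0.3167·16.7969] = 7.9894; exercise value = 9.6875 > continuation, so V_ud = 9.6875 (exercise)
Node dd (S = 10.56): continuation = 1/1.06·[0.6833·16.7969 + 0.3167·23.1344] = 17.7394; exercise value = 19.4375 > continuation, so V_dd = 19.4375 (exercise)
Node u (S = 31.25): continuation = 1/1.06·[0.6833·1.3770 + 0.3167·9.6875] = 3.7818; exercise value = 0.0000 ≤ continuation, so V_u = 3.7818
Node d (S = 16.25): continuation = 1/1.06·[0.6833·9.6875 + 0.3167·19.4375] = 12.0519; exercise value = 13.7500 > continuation, so V_d = 13.7500 (exercise)
Node 0 (S = 25): continuation = 1/1.06·[0.6833·3.7818 + 0.3167·13.7500] = 6.5456; exercise value = 5.0000 ≤ continuation, so V_0 = 6.5456

$6.55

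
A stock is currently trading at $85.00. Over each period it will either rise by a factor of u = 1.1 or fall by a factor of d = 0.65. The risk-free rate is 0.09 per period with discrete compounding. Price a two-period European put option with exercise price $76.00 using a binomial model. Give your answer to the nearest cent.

Risk-neutral probability p = (1 + 0.09 − 0.65)/(1.1 − 0.65) = 0.4400/0.4500 = 0.9778
Terminal stock prices: S_uu = 102.9, S_ud = 60.78, S_dd = 35.91
Terminal payoffs (K − S): max(-26.85, 0) = 0, max(15.22, 0) = 15.22, max(40.09, 0) = 40.09
Node u (S = 93.5): V_u = 1/1.09·[0.9778·0.0000 + 0.0222·15.2250] = 0.3104
Node d (S = 55.25): V_d = 1/1.09·[0.9778·15.2250 + 0.0222·40.0875] = 14.4748
Node 0 (S = 85): V_0 = 1/1.09·[0.9778·0.3104 + 0.0222·14.4748] = 0.5735

$0.57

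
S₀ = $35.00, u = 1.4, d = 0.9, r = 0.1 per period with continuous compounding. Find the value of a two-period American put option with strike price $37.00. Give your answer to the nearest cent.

$2.93

Risk-neutral probability p = (e^0.1 − 0.9)/(1.4 − 0.9) = 0.2052/0.5000 = 0.4103
Terminal stock prices: S_uu = 68.6, S_ud = 44.1, S_dd = 28.35
Terminal payoffs (K − S): max(-31.6, 0) = 0, max(-7.1, 0) = 0, max(8.65, 0) = 8.65
Node u (S = 49): continuation = e^(−0.1)·[0.4103·0.0000 + 0.5897·0.0000] = 0.0000; exercise value = 0.0000 ≤ continuation, so V_u = 0.0000
Node d (S = 31.5): continuation = e^(−0.1)·[0.4103·0.0000 + 0.5897·8.6500] = 4.6152; exercise value = 5.5000 > continuation, so V_d = 5.5000 (exercise)
Node 0 (S = 35): continuation = e^(−0.1)·[0.4103·0.0000 + 0.5897·5.5000] = 2.9345; exercise value = 2.0000 ≤ continuation, so V_0 = 2.9345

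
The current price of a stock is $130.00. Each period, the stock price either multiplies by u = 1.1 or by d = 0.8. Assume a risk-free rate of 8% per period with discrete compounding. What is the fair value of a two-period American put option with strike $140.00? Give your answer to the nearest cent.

$10.00

Risk-neutral probability p = (1 + 0.08 − 0.8)/(1.1 − 0.8) = 0.2800/0.3000 = 0.9333
Terminal stock prices: S_uu = 157.3, S_ud = 114.4, S_dd = 83.2
Terminal payoffs (K − S): max(-17.3, 0) = 0, max(25.6, 0) = 25.6, max(56.8, 0) = 56.8
Node u (S = 143): continuation = 1/1.08·[0.9333·0.0000 + 0.0667·25.6000] = 1.5802; exercise value = 0.0000 ≤ continuation, so V_u = 1.5802
Node d (S = 104): continuation = 1/1.08·[0.9333·25.6000 + 0.0667·56.8000] = 25.6296; exercise value = 36.0000 > continuation, so V_d = 36.0000 (exercise)
Node 0 (S = 130): continuation = 1/1.08·[0.9333·1.5802 + 0.0667·36.0000] = 3.5879; exercise value = 10.0000 > continuation, so V_0 = 10.0000 (exercise)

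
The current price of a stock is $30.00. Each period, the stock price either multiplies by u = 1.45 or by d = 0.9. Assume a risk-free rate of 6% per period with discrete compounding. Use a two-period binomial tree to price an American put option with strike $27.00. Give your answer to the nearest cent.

Risk-neutral probability p = (1 + 0.06 − 0.9)/(1.45 − 0.9) = 0.1600/0.5500 = 0.2909
Terminal stock prices: S_uu = 63.08, S_ud = 39.15, S_dd = 24.3
Terminal payoffs (K − S): max(-36.08, 0) = 0, max(-12.15, 0) = 0, max(2.7, 0) = 2.7
Node u (S = 43.5): continuation = 1/1.06·[0.2909·0.0000 + 0.7091·0.0000] = 0.0000; exercise value = 0.0000 ≤ continuation, so V_u = 0.0000
Node d (S = 27): continuation = 1/1.06·[0.2909·0.0000 + 0.7091·2.7000] = 1.8062; exercise value = 0.0000 ≤ continuation, so V_d = 1.8062
Node 0 (S = 30): continuation = 1/1.06·[0.2909·0.0000 + 0.7091·1.8062] = 1.2082; exercise value = 0.0000 ≤ continuation, so V_0 = 1.2082

$1.21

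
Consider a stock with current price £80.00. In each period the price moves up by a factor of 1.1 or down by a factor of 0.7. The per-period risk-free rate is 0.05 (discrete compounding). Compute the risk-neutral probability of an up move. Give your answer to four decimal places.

p = 0.8750

Risk-neutral probability p = (1 + 0.05 − 0.7)/(1.1 − 0.7) = 0.3500/0.4000 = 0.8750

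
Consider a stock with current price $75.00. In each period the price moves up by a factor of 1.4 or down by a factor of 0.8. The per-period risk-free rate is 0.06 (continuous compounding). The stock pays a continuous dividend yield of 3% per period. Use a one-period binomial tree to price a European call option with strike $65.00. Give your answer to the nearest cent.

Per-period risk-free factor R = e^0.06 = 1.0618; dividend-adjusted growth = e^(0.06−0.03) = 1.0305.
Risk-neutral probability p = (1.0305 − 0.8)/(1.4 − 0.8) = 0.2305/0.6000 = 0.3841
Terminal stock prices: S_u = 105, S_d = 60
Terminal payoffs (S − K): max(40, 0) = 40, max(-5, 0) = 0
Node 0 (S = 75): V_0 = e^(−0.06)·[0.3841·40.0000 + 0.6159·0.0000] = 14.4689

$14.47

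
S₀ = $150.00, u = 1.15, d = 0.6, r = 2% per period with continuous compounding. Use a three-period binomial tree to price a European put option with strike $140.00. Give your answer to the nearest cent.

Risk-neutral probability p = (e^0.02 − 0.6)/(1.15 − 0.6) = 0.4202/0.5500 = 0.7640
Terminal stock prices: S_uuu = 228.1, S_uud = 119, S_udd = 62.1, S_ddd = 32.4
Terminal payoffs (K − S): max(-88.13, 0) = 0, max(20.98, 0) = 20.98, max(77.9, 0) = 77.9, max(107.6, 0) = 107.6
Node uu (S = 198.4): V_uu = e^(−0.02)·[0.7640·0.0000 + 0.2360·20.9750] = 4.8520
Node ud (S = 103.5): V_ud = e^(−0.02)·[0.7640·20.9750 + 0.2360·77.9000] = 33.7278
Node dd (S = 54): V_dd = e^(−0.02)·[0.7640·77.9000 + 0.2360·107.6000] = 83.2278
Node u (S = 172.5): V_u = e^(−0.02)·[0.7640·4.8520 + 0.2360·33.7278] = 11.4356
Node d (S = 90): V_d = e^(−0.02)·[0.7640·33.7278 + 0.2360·83.2278] = 44.5105
Node 0 (S = 150): V_0 = e^(−0.02)·[0.7640·11.4356 + 0.2360·44.5105] = 18.8602

$18.86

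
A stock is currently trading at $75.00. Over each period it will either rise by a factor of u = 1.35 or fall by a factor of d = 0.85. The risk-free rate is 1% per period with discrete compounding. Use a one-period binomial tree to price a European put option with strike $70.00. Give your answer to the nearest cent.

$4.21

Risk-neutral probability p = (1 + 0.01 − 0.85)/(1.35 − 0.85) = 0.1600/0.5000 = 0.3200
Terminal stock prices: S_u = 101.2, S_d = 63.75
Terminal payoffs (K − S): max(-31.25, 0) = 0, max(6.25, 0) = 6.25
Node 0 (S = 75): V_0 = 1/1.01·[0.3200·0.0000 + 0.6800·6.2500] = 4.2079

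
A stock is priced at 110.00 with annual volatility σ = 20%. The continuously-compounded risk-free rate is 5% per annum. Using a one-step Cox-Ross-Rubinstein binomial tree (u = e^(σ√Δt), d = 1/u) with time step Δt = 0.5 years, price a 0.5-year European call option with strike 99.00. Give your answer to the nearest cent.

14.97

CRR parameters: u = e^(σ√Δt) = e^(0.2·√0.5) = 1.1519, d = 1/u = 0.8681
Per-period rate: rΔt = 0.05·0.5 = 0.025, so R = e^0.025 = 1.0253
Risk-neutral probability p = (e^0.025 − 0.8681)/(1.1519 − 0.8681) = 0.1572/0.2838 = 0.5539
Terminal stock prices: S_u = 126.7, S_d = 95.49
Terminal payoffs (S − K): max(27.71, 0) = 27.71, max(-3.506, 0) = 0
Node 0 (S = 110): V_0 = e^(−0.025)·[0.5539·27.7101 + 0.4461·0.0000] = 14.9699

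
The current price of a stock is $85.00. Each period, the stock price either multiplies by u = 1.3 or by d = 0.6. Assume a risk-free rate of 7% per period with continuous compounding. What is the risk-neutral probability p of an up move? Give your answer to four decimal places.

p = 0.6750

Risk-neutral probability p = (e^0.07 − 0.6)/(1.3 − 0.6) = 0.4725/0.7000 = 0.6750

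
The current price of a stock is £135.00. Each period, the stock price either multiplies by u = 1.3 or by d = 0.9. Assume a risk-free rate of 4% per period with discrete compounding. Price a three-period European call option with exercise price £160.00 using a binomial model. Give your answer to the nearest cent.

£14.83

Risk-neutral probability p = (1 + 0.04 − 0.9)/(1.3 − 0.9) = 0.1400/0.4000 = 0.3500
Terminal stock prices: S_uuu = 296.6, S_uud = 205.3, S_udd = 142.2, S_ddd = 98.42
Terminal payoffs (S − K): max(136.6, 0) = 136.6, max(45.34, 0) = 45.34, max(-17.84, 0) = 0, max(-61.58, 0) = 0
Node uu (S = 228.2): V_uu = 1/1.04·[0.3500·136.5950 + 0.6500·45.3350] = 74.3038
Node ud (S = 158): V_ud = 1/1.04·[0.3500·45.3350 + 0.6500·0.0000] = 15.2570
Node dd (S = 109.4): V_dd = 1/1.04·[0.3500·0.0000 + 0.6500·0.0000] = 0.0000
Node u (S = 175.5): V_u = 1/1.04·[0.3500·74.3038 + 0.6500·15.2570] = 34.5417
Node d (S = 121.5): V_d = 1/1.04·[0.3500·15.2570 + 0.6500·0.0000] = 5.1346
Node 0 (S = 135): V_0 = 1/1.04·[0.3500·34.5417 + 0.6500·5.1346] = 14.8337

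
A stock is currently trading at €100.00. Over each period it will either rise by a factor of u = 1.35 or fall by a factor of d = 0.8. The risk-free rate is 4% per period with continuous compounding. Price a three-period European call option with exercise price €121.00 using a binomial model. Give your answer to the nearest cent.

Risk-neutral probability p = (e^0.04 − 0.8)/(1.35 − 0.8) = 0.2408/0.5500 = 0.4378
Terminal stock prices: S_uuu = 246, S_uud = 145.8, S_udd = 86.4, S_ddd = 51.2
Terminal payoffs (S − K): max(125, 0) = 125, max(24.8, 0) = 24.8, max(-34.6, 0) = 0, max(-69.8, 0) = 0
Node uu (S = 182.3): V_uu = e^(−0.04)·[0.4378·125.0375 + 0.5622·24.8000] = 65.9945
Node ud (S = 108): V_ud = e^(−0.04)·[0.4378·24.8000 + 0.5622·0.0000] = 10.4326
Node dd (S = 64): V_dd = e^(−0.04)·[0.4378·0.0000 + 0.5622·0.0000] = 0.0000
Node u (S = 135): V_u = e^(−0.04)·[0.4378·65.9945 + 0.5622·10.4326] = 33.3967
Node d (S = 80): V_d = e^(−0.04)·[0.4378·10.4326 + 0.5622·0.0000] = 4.3887
Node 0 (S = 100): V_0 = e^(−0.04)·[0.4378·33.3967 + 0.5622·4.3887] = 16.4194

€16.42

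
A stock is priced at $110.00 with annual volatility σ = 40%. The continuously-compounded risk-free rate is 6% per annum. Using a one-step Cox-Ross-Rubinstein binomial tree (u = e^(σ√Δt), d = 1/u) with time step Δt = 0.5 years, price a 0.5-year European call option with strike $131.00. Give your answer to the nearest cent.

$7.01

CRR parameters: u = e^(σ√Δt) = e^(0.4·√0.5) = 1.3269, d = 1/u = 0.7536
Per-period rate: rΔt = 0.06·0.5 = 0.03, so R = e^0.03 = 1.0305
Risk-neutral probability p = (e^0.03 − 0.7536)/(1.3269 − 0.7536) = 0.2768/0.5733 = 0.4829
Terminal stock prices: S_u = 146, S_d = 82.9
Terminal payoffs (S − K): max(14.96, 0) = 14.96, max(-48.1, 0) = 0
Node 0 (S = 110): V_0 = e^(−0.03)·[0.4829·14.9586 + 0.5171·0.0000] = 7.0098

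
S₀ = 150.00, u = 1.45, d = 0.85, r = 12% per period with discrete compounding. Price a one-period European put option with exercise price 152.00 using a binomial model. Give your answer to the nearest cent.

12.03

Risk-neutral probability p = (1 + 0.12 − 0.85)/(1.45 − 0.85) = 0.2700/0.6000 = 0.4500
Terminal stock prices: S_u = 217.5, S_d = 127.5
Terminal payoffs (K − S): max(-65.5, 0) = 0, max(24.5, 0) = 24.5
Node 0 (S = 150): V_0 = 1/1.12·[0.4500·0.0000 + 0.5500·24.5000] = 12.0312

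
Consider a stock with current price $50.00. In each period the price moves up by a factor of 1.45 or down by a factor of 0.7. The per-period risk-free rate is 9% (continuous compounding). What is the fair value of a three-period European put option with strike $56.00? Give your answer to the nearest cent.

Risk-neutral probability p = (e^0.09 − 0.7)/(1.45 − 0.7) = 0.3942/0.7500 = 0.5256
Terminal stock prices: S_uuu = 152.4, S_uud = 73.59, S_udd = 35.52, S_ddd = 17.15
Terminal payoffs (K − S): max(-96.43, 0) = 0, max(-17.59, 0) = 0, max(20.48, 0) = 20.48, max(38.85, 0) = 38.85
Node uu (S = 105.1): V_uu = e^(−0.09)·[0.5256·0.0000 + 0.4744·0.0000] = 0.0000
Node ud (S = 50.75): V_ud = e^(−0.09)·[0.5256·0.0000 + 0.4744·20.4750] = 8.8780
Node dd (S = 24.5): V_dd = e^(−0.09)·[0.5256·20.4750 + 0.4744·38.8500] = 26.6801
Node u (S = 72.5): V_u = e^(−0.09)·[0.5256·0.0000 + 0.4744·8.8780] = 3.8495
Node d (S = 35): V_d = e^(−0.09)·[0.5256·8.8780 + 0.4744·26.6801] = 15.8329
Node 0 (S = 50): V_0 = e^(−0.09)·[0.5256·3.8495 + 0.4744·15.8329] = 8.7142

$8.71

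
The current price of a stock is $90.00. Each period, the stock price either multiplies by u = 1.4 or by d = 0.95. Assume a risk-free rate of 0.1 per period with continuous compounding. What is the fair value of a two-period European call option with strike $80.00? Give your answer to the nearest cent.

Risk-neutral probability p = (e^0.1 − 0.95)/(1.4 − 0.95) = 0.1552/0.4500 = 0.3448
Terminal stock prices: S_uu = 176.4, S_ud = 119.7, S_dd = 81.22
Terminal payoffs (S − K): max(96.4, 0) = 96.4, max(39.7, 0) = 39.7, max(1.225, 0) = 1.225
Node u (S = 126): V_u = e^(−0.1)·[0.3448·96.4000 + 0.6552·39.7000] = 53.6130
Node d (S = 85.5): V_d = e^(−0.1)·[0.3448·39.7000 + 0.6552·1.2250] = 13.1130
Node 0 (S = 90): V_0 = e^(−0.1)·[0.3448·53.6130 + 0.6552·13.1130] = 24.5015

$24.50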